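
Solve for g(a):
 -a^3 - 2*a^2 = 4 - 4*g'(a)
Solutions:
 g(a) = C1 + a^4/16 + a^3/6 + a


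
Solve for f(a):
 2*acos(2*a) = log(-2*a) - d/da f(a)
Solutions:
 f(a) = C1 + a*log(-a) - 2*a*acos(2*a) - a + a*log(2) + sqrt(1 - 4*a^2)


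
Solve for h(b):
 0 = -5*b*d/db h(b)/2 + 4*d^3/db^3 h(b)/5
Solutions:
 h(b) = C1 + Integral(C2*airyai(5^(2/3)*b/2) + C3*airybi(5^(2/3)*b/2), b)


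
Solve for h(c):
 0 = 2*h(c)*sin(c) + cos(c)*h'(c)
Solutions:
 h(c) = C1*cos(c)^2


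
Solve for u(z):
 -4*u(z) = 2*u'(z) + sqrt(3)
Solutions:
 u(z) = C1*exp(-2*z) - sqrt(3)/4


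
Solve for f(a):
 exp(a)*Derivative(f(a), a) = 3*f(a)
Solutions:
 f(a) = C1*exp(-3*exp(-a))


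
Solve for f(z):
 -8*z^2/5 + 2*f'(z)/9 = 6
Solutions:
 f(z) = C1 + 12*z^3/5 + 27*z


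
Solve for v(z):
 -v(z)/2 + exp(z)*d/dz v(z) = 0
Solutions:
 v(z) = C1*exp(-exp(-z)/2)


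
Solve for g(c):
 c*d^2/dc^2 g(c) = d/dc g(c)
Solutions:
 g(c) = C1 + C2*c^2


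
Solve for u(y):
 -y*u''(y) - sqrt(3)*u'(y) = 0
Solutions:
 u(y) = C1 + C2*y^(1 - sqrt(3))


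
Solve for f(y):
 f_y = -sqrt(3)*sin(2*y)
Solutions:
 f(y) = C1 + sqrt(3)*cos(2*y)/2


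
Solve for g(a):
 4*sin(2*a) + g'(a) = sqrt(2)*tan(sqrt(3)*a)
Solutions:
 g(a) = C1 - sqrt(6)*log(cos(sqrt(3)*a))/3 + 2*cos(2*a)


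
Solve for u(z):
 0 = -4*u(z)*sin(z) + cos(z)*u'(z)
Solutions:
 u(z) = C1/cos(z)^4


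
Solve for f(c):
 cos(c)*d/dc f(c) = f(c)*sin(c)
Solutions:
 f(c) = C1/cos(c)


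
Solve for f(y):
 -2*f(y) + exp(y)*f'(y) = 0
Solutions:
 f(y) = C1*exp(-2*exp(-y))


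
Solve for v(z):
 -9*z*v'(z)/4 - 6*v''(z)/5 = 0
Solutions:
 v(z) = C1 + C2*erf(sqrt(15)*z/4)


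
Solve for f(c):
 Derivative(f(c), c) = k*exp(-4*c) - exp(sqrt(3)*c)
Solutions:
 f(c) = C1 - k*exp(-4*c)/4 - sqrt(3)*exp(sqrt(3)*c)/3


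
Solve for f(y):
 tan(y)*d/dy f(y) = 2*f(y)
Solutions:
 f(y) = C1*sin(y)^2


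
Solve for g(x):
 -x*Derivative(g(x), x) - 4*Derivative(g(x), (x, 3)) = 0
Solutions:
 g(x) = C1 + Integral(C2*airyai(-2^(1/3)*x/2) + C3*airybi(-2^(1/3)*x/2), x)


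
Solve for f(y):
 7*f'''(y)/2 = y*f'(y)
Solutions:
 f(y) = C1 + Integral(C2*airyai(2^(1/3)*7^(2/3)*y/7) + C3*airybi(2^(1/3)*7^(2/3)*y/7), y)


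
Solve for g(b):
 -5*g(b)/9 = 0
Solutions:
 g(b) = 0


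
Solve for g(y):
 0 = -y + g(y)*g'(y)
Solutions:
 g(y) = -sqrt(C1 + y^2)
 g(y) = sqrt(C1 + y^2)


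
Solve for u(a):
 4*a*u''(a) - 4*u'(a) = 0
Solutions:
 u(a) = C1 + C2*a^2


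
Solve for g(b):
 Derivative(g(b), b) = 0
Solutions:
 g(b) = C1


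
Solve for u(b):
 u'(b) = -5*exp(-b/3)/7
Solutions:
 u(b) = C1 + 15*exp(-b/3)/7


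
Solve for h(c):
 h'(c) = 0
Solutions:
 h(c) = C1


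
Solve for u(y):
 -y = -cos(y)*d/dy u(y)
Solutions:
 u(y) = C1 + Integral(y/cos(y), y)


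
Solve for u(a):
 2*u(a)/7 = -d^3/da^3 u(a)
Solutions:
 u(a) = C3*exp(-2^(1/3)*7^(2/3)*a/7) + (C1*sin(2^(1/3)*sqrt(3)*7^(2/3)*a/14) + C2*cos(2^(1/3)*sqrt(3)*7^(2/3)*a/14))*exp(2^(1/3)*7^(2/3)*a/14)


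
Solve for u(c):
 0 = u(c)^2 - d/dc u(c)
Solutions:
 u(c) = -1/(C1 + c)


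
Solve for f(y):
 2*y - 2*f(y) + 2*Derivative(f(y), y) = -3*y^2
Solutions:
 f(y) = C1*exp(y) + 3*y^2/2 + 4*y + 4


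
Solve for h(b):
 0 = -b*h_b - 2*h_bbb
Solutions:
 h(b) = C1 + Integral(C2*airyai(-2^(2/3)*b/2) + C3*airybi(-2^(2/3)*b/2), b)


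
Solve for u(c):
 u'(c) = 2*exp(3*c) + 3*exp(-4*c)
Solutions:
 u(c) = C1 + 2*exp(3*c)/3 - 3*exp(-4*c)/4


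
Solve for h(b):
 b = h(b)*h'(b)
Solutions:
 h(b) = -sqrt(C1 + b^2)
 h(b) = sqrt(C1 + b^2)


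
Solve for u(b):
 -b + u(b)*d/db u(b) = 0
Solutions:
 u(b) = -sqrt(C1 + b^2)
 u(b) = sqrt(C1 + b^2)


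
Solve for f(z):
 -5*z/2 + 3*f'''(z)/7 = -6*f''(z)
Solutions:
 f(z) = C1 + C2*z + C3*exp(-14*z) + 5*z^3/72 - 5*z^2/336


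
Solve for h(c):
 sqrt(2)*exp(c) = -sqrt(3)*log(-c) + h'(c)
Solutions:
 h(c) = C1 + sqrt(3)*c*log(-c) - sqrt(3)*c + sqrt(2)*exp(c)


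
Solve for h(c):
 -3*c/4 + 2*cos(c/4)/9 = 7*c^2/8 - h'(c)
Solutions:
 h(c) = C1 + 7*c^3/24 + 3*c^2/8 - 8*sin(c/4)/9


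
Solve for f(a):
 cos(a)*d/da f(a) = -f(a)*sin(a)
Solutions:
 f(a) = C1*cos(a)


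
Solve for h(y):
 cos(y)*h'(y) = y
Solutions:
 h(y) = C1 + Integral(y/cos(y), y)


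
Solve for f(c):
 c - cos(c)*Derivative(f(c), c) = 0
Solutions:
 f(c) = C1 + Integral(c/cos(c), c)


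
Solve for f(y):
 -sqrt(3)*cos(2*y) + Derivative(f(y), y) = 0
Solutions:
 f(y) = C1 + sqrt(3)*sin(2*y)/2


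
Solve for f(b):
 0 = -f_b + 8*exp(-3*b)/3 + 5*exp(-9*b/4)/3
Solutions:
 f(b) = C1 - 8*exp(-3*b)/9 - 20*exp(-9*b/4)/27


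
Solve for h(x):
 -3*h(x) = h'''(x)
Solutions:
 h(x) = C3*exp(-3^(1/3)*x) + (C1*sin(3^(5/6)*x/2) + C2*cos(3^(5/6)*x/2))*exp(3^(1/3)*x/2)


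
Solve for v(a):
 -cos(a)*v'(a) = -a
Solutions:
 v(a) = C1 + Integral(a/cos(a), a)


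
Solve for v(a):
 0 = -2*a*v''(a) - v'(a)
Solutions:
 v(a) = C1 + C2*sqrt(a)


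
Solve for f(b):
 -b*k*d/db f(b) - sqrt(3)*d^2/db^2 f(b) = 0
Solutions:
 f(b) = Piecewise((-sqrt(2)*3^(1/4)*sqrt(pi)*C1*erf(sqrt(2)*3^(3/4)*b*sqrt(k)/6)/(2*sqrt(k)) - C2, (k > 0) | (k < 0)), (-C1*b - C2, True))


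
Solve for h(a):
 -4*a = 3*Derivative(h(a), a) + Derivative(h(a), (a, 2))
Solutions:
 h(a) = C1 + C2*exp(-3*a) - 2*a^2/3 + 4*a/9


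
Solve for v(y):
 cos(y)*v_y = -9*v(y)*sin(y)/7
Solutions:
 v(y) = C1*cos(y)^(9/7)


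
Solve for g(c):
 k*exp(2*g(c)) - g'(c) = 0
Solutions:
 g(c) = log(-sqrt(-1/(C1 + c*k))) - log(2)/2
 g(c) = log(-1/(C1 + c*k))/2 - log(2)/2


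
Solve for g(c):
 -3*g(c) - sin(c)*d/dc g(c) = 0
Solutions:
 g(c) = C1*(cos(c) + 1)^(3/2)/(cos(c) - 1)^(3/2)


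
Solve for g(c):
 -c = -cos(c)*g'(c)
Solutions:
 g(c) = C1 + Integral(c/cos(c), c)


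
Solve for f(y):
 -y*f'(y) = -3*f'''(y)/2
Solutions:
 f(y) = C1 + Integral(C2*airyai(2^(1/3)*3^(2/3)*y/3) + C3*airybi(2^(1/3)*3^(2/3)*y/3), y)


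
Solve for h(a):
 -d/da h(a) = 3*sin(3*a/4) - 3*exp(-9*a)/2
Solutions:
 h(a) = C1 + 4*cos(3*a/4) - exp(-9*a)/6


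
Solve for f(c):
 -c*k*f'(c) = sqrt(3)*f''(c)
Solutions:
 f(c) = Piecewise((-sqrt(2)*3^(1/4)*sqrt(pi)*C1*erf(sqrt(2)*3^(3/4)*c*sqrt(k)/6)/(2*sqrt(k)) - C2, (k > 0) | (k < 0)), (-C1*c - C2, True))


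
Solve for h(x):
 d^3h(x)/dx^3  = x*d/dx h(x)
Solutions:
 h(x) = C1 + Integral(C2*airyai(x) + C3*airybi(x), x)


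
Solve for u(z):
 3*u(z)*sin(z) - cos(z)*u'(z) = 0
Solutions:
 u(z) = C1/cos(z)^3


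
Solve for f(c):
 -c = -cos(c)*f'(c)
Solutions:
 f(c) = C1 + Integral(c/cos(c), c)


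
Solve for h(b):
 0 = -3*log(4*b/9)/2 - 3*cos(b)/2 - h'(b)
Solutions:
 h(b) = C1 - 3*b*log(b)/2 - 3*b*log(2) + 3*b/2 + 3*b*log(3) - 3*sin(b)/2


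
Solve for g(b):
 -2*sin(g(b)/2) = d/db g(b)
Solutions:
 g(b) = -2*acos((-C1 - exp(2*b))/(C1 - exp(2*b))) + 4*pi
 g(b) = 2*acos((-C1 - exp(2*b))/(C1 - exp(2*b)))


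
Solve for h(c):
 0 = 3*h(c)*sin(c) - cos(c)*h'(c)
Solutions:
 h(c) = C1/cos(c)^3


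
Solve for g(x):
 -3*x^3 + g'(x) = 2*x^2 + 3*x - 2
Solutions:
 g(x) = C1 + 3*x^4/4 + 2*x^3/3 + 3*x^2/2 - 2*x


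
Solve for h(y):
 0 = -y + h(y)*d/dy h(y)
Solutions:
 h(y) = -sqrt(C1 + y^2)
 h(y) = sqrt(C1 + y^2)


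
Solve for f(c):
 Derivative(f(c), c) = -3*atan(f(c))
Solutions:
 Integral(1/atan(_y), (_y, f(c))) = C1 - 3*c


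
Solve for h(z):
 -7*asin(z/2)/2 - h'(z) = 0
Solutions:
 h(z) = C1 - 7*z*asin(z/2)/2 - 7*sqrt(4 - z^2)/2


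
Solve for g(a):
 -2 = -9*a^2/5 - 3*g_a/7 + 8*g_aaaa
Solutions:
 g(a) = C1 + C4*exp(3^(1/3)*7^(2/3)*a/14) - 7*a^3/5 + 14*a/3 + (C2*sin(3^(5/6)*7^(2/3)*a/28) + C3*cos(3^(5/6)*7^(2/3)*a/28))*exp(-3^(1/3)*7^(2/3)*a/28)


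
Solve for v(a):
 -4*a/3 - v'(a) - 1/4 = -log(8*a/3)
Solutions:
 v(a) = C1 - 2*a^2/3 + a*log(a) - 5*a/4 + a*log(8/3)


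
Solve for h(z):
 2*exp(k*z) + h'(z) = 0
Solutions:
 h(z) = C1 - 2*exp(k*z)/k


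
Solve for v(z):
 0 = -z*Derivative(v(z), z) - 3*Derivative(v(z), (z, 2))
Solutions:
 v(z) = C1 + C2*erf(sqrt(6)*z/6)


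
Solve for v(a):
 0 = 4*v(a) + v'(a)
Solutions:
 v(a) = C1*exp(-4*a)


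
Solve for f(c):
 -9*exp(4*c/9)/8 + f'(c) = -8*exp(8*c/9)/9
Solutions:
 f(c) = C1 + 81*exp(4*c/9)/32 - exp(c)^(8/9)


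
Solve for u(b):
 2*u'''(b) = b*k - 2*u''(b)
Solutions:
 u(b) = C1 + C2*b + C3*exp(-b) + b^3*k/12 - b^2*k/4


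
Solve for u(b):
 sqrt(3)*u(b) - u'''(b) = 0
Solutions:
 u(b) = C3*exp(3^(1/6)*b) + (C1*sin(3^(2/3)*b/2) + C2*cos(3^(2/3)*b/2))*exp(-3^(1/6)*b/2)


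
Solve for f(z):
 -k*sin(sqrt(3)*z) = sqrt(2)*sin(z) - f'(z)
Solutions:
 f(z) = C1 - sqrt(3)*k*cos(sqrt(3)*z)/3 - sqrt(2)*cos(z)


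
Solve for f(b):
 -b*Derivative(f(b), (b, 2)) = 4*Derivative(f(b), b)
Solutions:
 f(b) = C1 + C2/b^3


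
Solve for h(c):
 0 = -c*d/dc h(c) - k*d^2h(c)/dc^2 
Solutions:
 h(c) = C1 + C2*sqrt(k)*erf(sqrt(2)*c*sqrt(1/k)/2)


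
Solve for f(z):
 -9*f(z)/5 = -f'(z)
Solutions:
 f(z) = C1*exp(9*z/5)


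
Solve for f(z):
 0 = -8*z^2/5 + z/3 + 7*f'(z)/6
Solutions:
 f(z) = C1 + 16*z^3/35 - z^2/7


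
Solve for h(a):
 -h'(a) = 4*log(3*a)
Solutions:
 h(a) = C1 - 4*a*log(a) - a*log(81) + 4*a


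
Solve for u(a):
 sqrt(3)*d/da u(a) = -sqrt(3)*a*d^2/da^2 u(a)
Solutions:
 u(a) = C1 + C2*log(a)


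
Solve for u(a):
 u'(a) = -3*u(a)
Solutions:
 u(a) = C1*exp(-3*a)


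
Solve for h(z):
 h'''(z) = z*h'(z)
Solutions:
 h(z) = C1 + Integral(C2*airyai(z) + C3*airybi(z), z)


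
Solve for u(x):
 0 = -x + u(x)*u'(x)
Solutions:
 u(x) = -sqrt(C1 + x^2)
 u(x) = sqrt(C1 + x^2)


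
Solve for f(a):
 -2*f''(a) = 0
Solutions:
 f(a) = C1 + C2*a


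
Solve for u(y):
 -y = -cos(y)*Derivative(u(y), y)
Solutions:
 u(y) = C1 + Integral(y/cos(y), y)


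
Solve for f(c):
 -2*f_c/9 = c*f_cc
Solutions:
 f(c) = C1 + C2*c^(7/9)


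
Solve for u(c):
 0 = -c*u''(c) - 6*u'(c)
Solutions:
 u(c) = C1 + C2/c^5


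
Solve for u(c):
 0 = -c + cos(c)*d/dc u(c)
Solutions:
 u(c) = C1 + Integral(c/cos(c), c)


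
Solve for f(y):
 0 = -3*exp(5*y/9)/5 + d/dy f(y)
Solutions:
 f(y) = C1 + 27*exp(5*y/9)/25


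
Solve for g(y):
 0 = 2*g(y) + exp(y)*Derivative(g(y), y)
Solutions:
 g(y) = C1*exp(2*exp(-y))


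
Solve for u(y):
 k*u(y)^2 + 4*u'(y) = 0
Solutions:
 u(y) = 4/(C1 + k*y)


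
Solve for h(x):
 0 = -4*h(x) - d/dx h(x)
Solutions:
 h(x) = C1*exp(-4*x)


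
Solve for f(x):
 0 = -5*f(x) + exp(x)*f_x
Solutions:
 f(x) = C1*exp(-5*exp(-x))


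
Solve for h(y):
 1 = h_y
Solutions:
 h(y) = C1 + y


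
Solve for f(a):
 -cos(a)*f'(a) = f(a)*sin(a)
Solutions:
 f(a) = C1*cos(a)


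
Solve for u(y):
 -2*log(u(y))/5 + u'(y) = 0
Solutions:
 li(u(y)) = C1 + 2*y/5


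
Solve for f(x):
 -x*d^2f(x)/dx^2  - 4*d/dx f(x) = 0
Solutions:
 f(x) = C1 + C2/x^3


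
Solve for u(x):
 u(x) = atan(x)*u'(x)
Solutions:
 u(x) = C1*exp(Integral(1/atan(x), x))


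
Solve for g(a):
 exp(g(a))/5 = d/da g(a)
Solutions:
 g(a) = log(-1/(C1 + a)) + log(5)


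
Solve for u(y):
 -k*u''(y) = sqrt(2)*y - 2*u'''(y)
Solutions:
 u(y) = C1 + C2*y + C3*exp(k*y/2) - sqrt(2)*y^3/(6*k) - sqrt(2)*y^2/k^2


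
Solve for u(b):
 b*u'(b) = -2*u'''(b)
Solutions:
 u(b) = C1 + Integral(C2*airyai(-2^(2/3)*b/2) + C3*airybi(-2^(2/3)*b/2), b)


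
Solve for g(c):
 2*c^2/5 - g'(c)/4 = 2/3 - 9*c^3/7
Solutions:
 g(c) = C1 + 9*c^4/7 + 8*c^3/15 - 8*c/3


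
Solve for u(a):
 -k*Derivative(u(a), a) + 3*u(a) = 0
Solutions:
 u(a) = C1*exp(3*a/k)


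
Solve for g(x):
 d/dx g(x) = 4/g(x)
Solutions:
 g(x) = -sqrt(C1 + 8*x)
 g(x) = sqrt(C1 + 8*x)


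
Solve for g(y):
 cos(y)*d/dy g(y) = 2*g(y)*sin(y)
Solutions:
 g(y) = C1/cos(y)^2


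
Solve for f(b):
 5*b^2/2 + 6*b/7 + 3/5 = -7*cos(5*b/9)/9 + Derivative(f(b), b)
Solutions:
 f(b) = C1 + 5*b^3/6 + 3*b^2/7 + 3*b/5 + 7*sin(5*b/9)/5


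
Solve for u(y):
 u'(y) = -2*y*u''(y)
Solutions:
 u(y) = C1 + C2*sqrt(y)


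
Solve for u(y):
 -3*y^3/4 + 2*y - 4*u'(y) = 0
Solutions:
 u(y) = C1 - 3*y^4/64 + y^2/4


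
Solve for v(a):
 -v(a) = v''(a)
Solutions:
 v(a) = C1*sin(a) + C2*cos(a)


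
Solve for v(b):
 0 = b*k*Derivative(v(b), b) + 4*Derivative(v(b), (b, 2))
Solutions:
 v(b) = Piecewise((-sqrt(2)*sqrt(pi)*C1*erf(sqrt(2)*b*sqrt(k)/4)/sqrt(k) - C2, (k > 0) | (k < 0)), (-C1*b - C2, True))


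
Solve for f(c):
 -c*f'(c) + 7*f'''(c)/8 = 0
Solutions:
 f(c) = C1 + Integral(C2*airyai(2*7^(2/3)*c/7) + C3*airybi(2*7^(2/3)*c/7), c)


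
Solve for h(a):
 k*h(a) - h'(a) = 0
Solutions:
 h(a) = C1*exp(a*k)


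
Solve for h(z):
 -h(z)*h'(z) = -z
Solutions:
 h(z) = -sqrt(C1 + z^2)
 h(z) = sqrt(C1 + z^2)


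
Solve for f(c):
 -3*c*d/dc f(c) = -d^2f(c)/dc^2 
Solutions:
 f(c) = C1 + C2*erfi(sqrt(6)*c/2)


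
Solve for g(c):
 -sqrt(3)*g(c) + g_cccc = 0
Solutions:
 g(c) = C1*exp(-3^(1/8)*c) + C2*exp(3^(1/8)*c) + C3*sin(3^(1/8)*c) + C4*cos(3^(1/8)*c)


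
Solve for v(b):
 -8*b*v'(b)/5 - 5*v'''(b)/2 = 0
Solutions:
 v(b) = C1 + Integral(C2*airyai(-2*10^(1/3)*b/5) + C3*airybi(-2*10^(1/3)*b/5), b)


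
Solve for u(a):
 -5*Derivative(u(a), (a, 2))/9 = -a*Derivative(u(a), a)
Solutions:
 u(a) = C1 + C2*erfi(3*sqrt(10)*a/10)


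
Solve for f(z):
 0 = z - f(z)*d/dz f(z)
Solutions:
 f(z) = -sqrt(C1 + z^2)
 f(z) = sqrt(C1 + z^2)


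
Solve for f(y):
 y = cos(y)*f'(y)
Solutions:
 f(y) = C1 + Integral(y/cos(y), y)


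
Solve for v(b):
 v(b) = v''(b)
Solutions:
 v(b) = C1*exp(-b) + C2*exp(b)


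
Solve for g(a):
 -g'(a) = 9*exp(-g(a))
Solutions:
 g(a) = log(C1 - 9*a)


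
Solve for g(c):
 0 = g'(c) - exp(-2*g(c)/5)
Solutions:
 g(c) = 5*log(-sqrt(C1 + c)) - 5*log(5) + 5*log(10)/2
 g(c) = 5*log(C1 + c)/2 - 5*log(5) + 5*log(10)/2


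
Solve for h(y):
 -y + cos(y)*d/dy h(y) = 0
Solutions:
 h(y) = C1 + Integral(y/cos(y), y)


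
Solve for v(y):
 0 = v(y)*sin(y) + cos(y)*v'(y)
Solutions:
 v(y) = C1*cos(y)


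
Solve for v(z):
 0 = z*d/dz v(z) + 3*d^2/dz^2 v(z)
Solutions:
 v(z) = C1 + C2*erf(sqrt(6)*z/6)


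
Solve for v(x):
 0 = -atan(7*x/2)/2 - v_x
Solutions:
 v(x) = C1 - x*atan(7*x/2)/2 + log(49*x^2 + 4)/14


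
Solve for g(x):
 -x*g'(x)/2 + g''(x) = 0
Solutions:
 g(x) = C1 + C2*erfi(x/2)


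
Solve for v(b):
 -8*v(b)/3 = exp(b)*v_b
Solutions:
 v(b) = C1*exp(8*exp(-b)/3)


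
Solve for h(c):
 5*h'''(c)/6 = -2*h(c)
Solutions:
 h(c) = C3*exp(c*(-12^(1/3)*5^(2/3) + 3*10^(2/3)*3^(1/3))/20)*sin(10^(2/3)*3^(5/6)*c/10) + C4*exp(c*(-12^(1/3)*5^(2/3) + 3*10^(2/3)*3^(1/3))/20)*cos(10^(2/3)*3^(5/6)*c/10) + C5*exp(-c*(12^(1/3)*5^(2/3) + 3*10^(2/3)*3^(1/3))/20) + (C1*sin(10^(2/3)*3^(5/6)*c/10) + C2*cos(10^(2/3)*3^(5/6)*c/10))*exp(12^(1/3)*5^(2/3)*c/10)


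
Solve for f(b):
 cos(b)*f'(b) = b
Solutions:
 f(b) = C1 + Integral(b/cos(b), b)


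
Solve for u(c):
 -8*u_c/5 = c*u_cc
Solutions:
 u(c) = C1 + C2/c^(3/5)


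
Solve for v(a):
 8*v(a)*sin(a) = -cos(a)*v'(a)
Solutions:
 v(a) = C1*cos(a)^8


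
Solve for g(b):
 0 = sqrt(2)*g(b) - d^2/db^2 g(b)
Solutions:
 g(b) = C1*exp(-2^(1/4)*b) + C2*exp(2^(1/4)*b)


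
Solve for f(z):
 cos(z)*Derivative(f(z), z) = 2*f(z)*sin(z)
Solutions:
 f(z) = C1/cos(z)^2


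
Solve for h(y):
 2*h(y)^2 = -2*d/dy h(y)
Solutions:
 h(y) = 1/(C1 + y)


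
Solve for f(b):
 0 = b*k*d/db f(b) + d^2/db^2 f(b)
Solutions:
 f(b) = Piecewise((-sqrt(2)*sqrt(pi)*C1*erf(sqrt(2)*b*sqrt(k)/2)/(2*sqrt(k)) - C2, (k > 0) | (k < 0)), (-C1*b - C2, True))


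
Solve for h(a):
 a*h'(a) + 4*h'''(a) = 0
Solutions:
 h(a) = C1 + Integral(C2*airyai(-2^(1/3)*a/2) + C3*airybi(-2^(1/3)*a/2), a)


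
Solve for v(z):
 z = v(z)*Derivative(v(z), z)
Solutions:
 v(z) = -sqrt(C1 + z^2)
 v(z) = sqrt(C1 + z^2)


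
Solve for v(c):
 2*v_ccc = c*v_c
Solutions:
 v(c) = C1 + Integral(C2*airyai(2^(2/3)*c/2) + C3*airybi(2^(2/3)*c/2), c)


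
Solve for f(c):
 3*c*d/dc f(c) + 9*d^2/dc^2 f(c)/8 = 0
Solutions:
 f(c) = C1 + C2*erf(2*sqrt(3)*c/3)


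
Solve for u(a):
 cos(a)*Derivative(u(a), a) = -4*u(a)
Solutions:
 u(a) = C1*(sin(a)^2 - 2*sin(a) + 1)/(sin(a)^2 + 2*sin(a) + 1)


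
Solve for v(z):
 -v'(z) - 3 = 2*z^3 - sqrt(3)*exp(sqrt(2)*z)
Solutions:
 v(z) = C1 - z^4/2 - 3*z + sqrt(6)*exp(sqrt(2)*z)/2


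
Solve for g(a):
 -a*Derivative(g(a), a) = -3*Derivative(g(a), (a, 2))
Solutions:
 g(a) = C1 + C2*erfi(sqrt(6)*a/6)


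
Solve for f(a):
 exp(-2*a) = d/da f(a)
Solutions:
 f(a) = C1 - exp(-2*a)/2


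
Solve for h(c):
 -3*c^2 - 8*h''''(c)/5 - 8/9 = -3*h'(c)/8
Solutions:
 h(c) = C1 + C4*exp(15^(1/3)*c/4) + 8*c^3/3 + 64*c/27 + (C2*sin(3^(5/6)*5^(1/3)*c/8) + C3*cos(3^(5/6)*5^(1/3)*c/8))*exp(-15^(1/3)*c/8)


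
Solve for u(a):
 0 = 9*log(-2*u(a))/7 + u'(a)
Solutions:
 7*Integral(1/(log(-_y) + log(2)), (_y, u(a)))/9 = C1 - a


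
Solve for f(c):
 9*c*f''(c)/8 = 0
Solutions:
 f(c) = C1 + C2*c


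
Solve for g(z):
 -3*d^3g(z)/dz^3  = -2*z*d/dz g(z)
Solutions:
 g(z) = C1 + Integral(C2*airyai(2^(1/3)*3^(2/3)*z/3) + C3*airybi(2^(1/3)*3^(2/3)*z/3), z)


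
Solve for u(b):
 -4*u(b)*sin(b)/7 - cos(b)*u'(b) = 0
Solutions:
 u(b) = C1*cos(b)^(4/7)


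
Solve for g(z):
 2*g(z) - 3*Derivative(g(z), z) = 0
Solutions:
 g(z) = C1*exp(2*z/3)


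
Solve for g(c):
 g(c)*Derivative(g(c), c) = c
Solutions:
 g(c) = -sqrt(C1 + c^2)
 g(c) = sqrt(C1 + c^2)


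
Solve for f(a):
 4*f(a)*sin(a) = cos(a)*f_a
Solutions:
 f(a) = C1/cos(a)^4


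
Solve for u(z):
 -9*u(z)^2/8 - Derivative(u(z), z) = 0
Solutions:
 u(z) = 8/(C1 + 9*z)


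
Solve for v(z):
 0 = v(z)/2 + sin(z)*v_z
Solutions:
 v(z) = C1*(cos(z) + 1)^(1/4)/(cos(z) - 1)^(1/4)


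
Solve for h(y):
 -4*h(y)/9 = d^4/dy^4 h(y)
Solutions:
 h(y) = (C1*sin(sqrt(3)*y/3) + C2*cos(sqrt(3)*y/3))*exp(-sqrt(3)*y/3) + (C3*sin(sqrt(3)*y/3) + C4*cos(sqrt(3)*y/3))*exp(sqrt(3)*y/3)


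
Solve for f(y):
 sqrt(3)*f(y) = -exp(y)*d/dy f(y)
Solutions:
 f(y) = C1*exp(sqrt(3)*exp(-y))


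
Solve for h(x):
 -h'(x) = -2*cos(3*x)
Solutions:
 h(x) = C1 + 2*sin(3*x)/3


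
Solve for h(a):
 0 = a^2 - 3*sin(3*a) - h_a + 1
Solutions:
 h(a) = C1 + a^3/3 + a + cos(3*a)


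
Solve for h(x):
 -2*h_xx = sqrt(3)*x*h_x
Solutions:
 h(x) = C1 + C2*erf(3^(1/4)*x/2)


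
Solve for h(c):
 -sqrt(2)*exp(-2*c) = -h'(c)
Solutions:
 h(c) = C1 - sqrt(2)*exp(-2*c)/2


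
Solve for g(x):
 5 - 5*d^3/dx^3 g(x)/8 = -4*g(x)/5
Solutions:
 g(x) = C3*exp(2*2^(2/3)*5^(1/3)*x/5) + (C1*sin(2^(2/3)*sqrt(3)*5^(1/3)*x/5) + C2*cos(2^(2/3)*sqrt(3)*5^(1/3)*x/5))*exp(-2^(2/3)*5^(1/3)*x/5) - 25/4


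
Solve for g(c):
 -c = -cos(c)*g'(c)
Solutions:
 g(c) = C1 + Integral(c/cos(c), c)


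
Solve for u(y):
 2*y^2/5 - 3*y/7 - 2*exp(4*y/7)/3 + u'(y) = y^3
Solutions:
 u(y) = C1 + y^4/4 - 2*y^3/15 + 3*y^2/14 + 7*exp(4*y/7)/6


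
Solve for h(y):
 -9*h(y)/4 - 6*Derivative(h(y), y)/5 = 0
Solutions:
 h(y) = C1*exp(-15*y/8)


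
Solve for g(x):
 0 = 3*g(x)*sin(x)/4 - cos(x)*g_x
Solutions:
 g(x) = C1/cos(x)^(3/4)


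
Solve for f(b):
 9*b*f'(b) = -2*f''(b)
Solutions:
 f(b) = C1 + C2*erf(3*b/2)


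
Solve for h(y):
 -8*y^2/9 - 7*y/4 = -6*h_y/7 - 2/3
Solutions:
 h(y) = C1 + 28*y^3/81 + 49*y^2/48 - 7*y/9


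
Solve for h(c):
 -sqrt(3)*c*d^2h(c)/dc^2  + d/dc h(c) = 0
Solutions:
 h(c) = C1 + C2*c^(sqrt(3)/3 + 1)


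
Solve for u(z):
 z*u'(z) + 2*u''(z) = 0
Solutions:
 u(z) = C1 + C2*erf(z/2)


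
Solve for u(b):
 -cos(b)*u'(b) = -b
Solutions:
 u(b) = C1 + Integral(b/cos(b), b)


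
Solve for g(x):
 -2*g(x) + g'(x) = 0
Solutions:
 g(x) = C1*exp(2*x)


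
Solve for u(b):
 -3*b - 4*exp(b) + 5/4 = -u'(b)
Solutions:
 u(b) = C1 + 3*b^2/2 - 5*b/4 + 4*exp(b)


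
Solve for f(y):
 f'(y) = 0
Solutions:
 f(y) = C1


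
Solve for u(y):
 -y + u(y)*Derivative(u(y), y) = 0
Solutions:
 u(y) = -sqrt(C1 + y^2)
 u(y) = sqrt(C1 + y^2)


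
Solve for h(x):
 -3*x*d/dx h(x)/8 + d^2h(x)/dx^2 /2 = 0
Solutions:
 h(x) = C1 + C2*erfi(sqrt(6)*x/4)


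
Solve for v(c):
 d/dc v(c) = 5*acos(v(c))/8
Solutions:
 Integral(1/acos(_y), (_y, v(c))) = C1 + 5*c/8


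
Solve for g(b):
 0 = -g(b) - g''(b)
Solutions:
 g(b) = C1*sin(b) + C2*cos(b)


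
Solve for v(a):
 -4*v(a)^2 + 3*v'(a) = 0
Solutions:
 v(a) = -3/(C1 + 4*a)


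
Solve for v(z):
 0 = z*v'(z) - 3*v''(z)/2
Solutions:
 v(z) = C1 + C2*erfi(sqrt(3)*z/3)


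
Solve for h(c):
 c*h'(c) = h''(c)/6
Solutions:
 h(c) = C1 + C2*erfi(sqrt(3)*c)


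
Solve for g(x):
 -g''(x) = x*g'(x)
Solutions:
 g(x) = C1 + C2*erf(sqrt(2)*x/2)


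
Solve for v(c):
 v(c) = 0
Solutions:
 v(c) = 0


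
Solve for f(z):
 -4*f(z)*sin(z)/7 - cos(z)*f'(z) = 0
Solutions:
 f(z) = C1*cos(z)^(4/7)


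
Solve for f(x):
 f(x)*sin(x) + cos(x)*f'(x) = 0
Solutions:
 f(x) = C1*cos(x)


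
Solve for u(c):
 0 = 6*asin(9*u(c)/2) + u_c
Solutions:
 Integral(1/asin(9*_y/2), (_y, u(c))) = C1 - 6*c


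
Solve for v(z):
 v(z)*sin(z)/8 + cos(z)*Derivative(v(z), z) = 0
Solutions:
 v(z) = C1*cos(z)^(1/8)


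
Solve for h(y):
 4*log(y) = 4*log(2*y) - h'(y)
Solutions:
 h(y) = C1 + 4*y*log(2)


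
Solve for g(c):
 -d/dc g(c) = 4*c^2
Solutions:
 g(c) = C1 - 4*c^3/3


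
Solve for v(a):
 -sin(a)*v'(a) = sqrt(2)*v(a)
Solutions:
 v(a) = C1*(cos(a) + 1)^(sqrt(2)/2)/(cos(a) - 1)^(sqrt(2)/2)


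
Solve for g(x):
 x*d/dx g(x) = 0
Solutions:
 g(x) = C1


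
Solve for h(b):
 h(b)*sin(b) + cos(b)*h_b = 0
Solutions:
 h(b) = C1*cos(b)


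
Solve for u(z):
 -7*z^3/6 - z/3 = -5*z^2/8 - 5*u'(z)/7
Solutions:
 u(z) = C1 + 49*z^4/120 - 7*z^3/24 + 7*z^2/30


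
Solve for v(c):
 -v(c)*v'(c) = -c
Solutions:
 v(c) = -sqrt(C1 + c^2)
 v(c) = sqrt(C1 + c^2)


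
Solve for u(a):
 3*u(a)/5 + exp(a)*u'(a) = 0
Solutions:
 u(a) = C1*exp(3*exp(-a)/5)


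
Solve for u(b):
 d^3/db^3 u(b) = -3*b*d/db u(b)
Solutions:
 u(b) = C1 + Integral(C2*airyai(-3^(1/3)*b) + C3*airybi(-3^(1/3)*b), b)


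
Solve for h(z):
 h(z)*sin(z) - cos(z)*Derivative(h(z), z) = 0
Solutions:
 h(z) = C1/cos(z)


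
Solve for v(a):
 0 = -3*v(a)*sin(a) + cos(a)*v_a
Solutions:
 v(a) = C1/cos(a)^3


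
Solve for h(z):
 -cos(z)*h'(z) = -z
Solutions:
 h(z) = C1 + Integral(z/cos(z), z)


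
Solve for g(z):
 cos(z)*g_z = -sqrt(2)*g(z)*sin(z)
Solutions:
 g(z) = C1*cos(z)^(sqrt(2))


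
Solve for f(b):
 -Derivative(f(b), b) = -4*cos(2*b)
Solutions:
 f(b) = C1 + 2*sin(2*b)


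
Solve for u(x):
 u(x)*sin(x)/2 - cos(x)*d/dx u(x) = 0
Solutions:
 u(x) = C1/sqrt(cos(x))


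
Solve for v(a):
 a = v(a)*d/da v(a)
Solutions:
 v(a) = -sqrt(C1 + a^2)
 v(a) = sqrt(C1 + a^2)


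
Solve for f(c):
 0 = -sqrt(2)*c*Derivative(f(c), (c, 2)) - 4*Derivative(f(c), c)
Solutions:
 f(c) = C1 + C2*c^(1 - 2*sqrt(2))


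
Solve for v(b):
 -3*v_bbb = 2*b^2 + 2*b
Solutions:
 v(b) = C1 + C2*b + C3*b^2 - b^5/90 - b^4/36


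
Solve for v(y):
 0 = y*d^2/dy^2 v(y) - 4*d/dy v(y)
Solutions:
 v(y) = C1 + C2*y^5


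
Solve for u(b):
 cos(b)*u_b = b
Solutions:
 u(b) = C1 + Integral(b/cos(b), b)


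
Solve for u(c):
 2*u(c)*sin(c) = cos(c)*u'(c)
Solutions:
 u(c) = C1/cos(c)^2


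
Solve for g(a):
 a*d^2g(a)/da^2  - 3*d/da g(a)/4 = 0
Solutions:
 g(a) = C1 + C2*a^(7/4)


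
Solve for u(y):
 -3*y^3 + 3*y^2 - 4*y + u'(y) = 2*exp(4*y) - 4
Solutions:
 u(y) = C1 + 3*y^4/4 - y^3 + 2*y^2 - 4*y + exp(4*y)/2


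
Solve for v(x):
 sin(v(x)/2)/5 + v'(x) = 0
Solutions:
 x/5 + log(cos(v(x)/2) - 1) - log(cos(v(x)/2) + 1) = C1


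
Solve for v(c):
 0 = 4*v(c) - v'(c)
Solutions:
 v(c) = C1*exp(4*c)


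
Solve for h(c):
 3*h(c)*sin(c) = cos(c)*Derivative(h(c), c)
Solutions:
 h(c) = C1/cos(c)^3


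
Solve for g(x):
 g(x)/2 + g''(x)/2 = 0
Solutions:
 g(x) = C1*sin(x) + C2*cos(x)


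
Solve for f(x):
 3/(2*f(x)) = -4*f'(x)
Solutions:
 f(x) = -sqrt(C1 - 3*x)/2
 f(x) = sqrt(C1 - 3*x)/2


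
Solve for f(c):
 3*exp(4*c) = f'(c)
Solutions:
 f(c) = C1 + 3*exp(4*c)/4


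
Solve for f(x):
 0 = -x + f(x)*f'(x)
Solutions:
 f(x) = -sqrt(C1 + x^2)
 f(x) = sqrt(C1 + x^2)


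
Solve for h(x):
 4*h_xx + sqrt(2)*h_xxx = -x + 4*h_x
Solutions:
 h(x) = C1 + C2*exp(sqrt(2)*x*(-1 + sqrt(1 + sqrt(2)))) + C3*exp(-sqrt(2)*x*(1 + sqrt(1 + sqrt(2)))) + x^2/8 + x/4


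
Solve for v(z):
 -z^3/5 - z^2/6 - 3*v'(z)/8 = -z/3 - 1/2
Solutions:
 v(z) = C1 - 2*z^4/15 - 4*z^3/27 + 4*z^2/9 + 4*z/3


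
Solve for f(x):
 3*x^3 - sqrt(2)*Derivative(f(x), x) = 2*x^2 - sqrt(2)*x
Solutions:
 f(x) = C1 + 3*sqrt(2)*x^4/8 - sqrt(2)*x^3/3 + x^2/2


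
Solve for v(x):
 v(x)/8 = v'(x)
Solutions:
 v(x) = C1*exp(x/8)


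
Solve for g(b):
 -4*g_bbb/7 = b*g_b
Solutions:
 g(b) = C1 + Integral(C2*airyai(-14^(1/3)*b/2) + C3*airybi(-14^(1/3)*b/2), b)


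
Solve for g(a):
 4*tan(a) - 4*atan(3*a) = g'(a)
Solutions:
 g(a) = C1 - 4*a*atan(3*a) + 2*log(9*a^2 + 1)/3 - 4*log(cos(a))


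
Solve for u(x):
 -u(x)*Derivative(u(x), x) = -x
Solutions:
 u(x) = -sqrt(C1 + x^2)
 u(x) = sqrt(C1 + x^2)


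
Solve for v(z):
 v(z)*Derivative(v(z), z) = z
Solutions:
 v(z) = -sqrt(C1 + z^2)
 v(z) = sqrt(C1 + z^2)


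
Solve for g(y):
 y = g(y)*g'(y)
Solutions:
 g(y) = -sqrt(C1 + y^2)
 g(y) = sqrt(C1 + y^2)


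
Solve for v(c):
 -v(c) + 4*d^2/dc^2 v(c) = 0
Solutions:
 v(c) = C1*exp(-c/2) + C2*exp(c/2)


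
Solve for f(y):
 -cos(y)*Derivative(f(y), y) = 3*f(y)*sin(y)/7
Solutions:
 f(y) = C1*cos(y)^(3/7)


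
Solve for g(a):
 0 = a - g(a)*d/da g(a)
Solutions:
 g(a) = -sqrt(C1 + a^2)
 g(a) = sqrt(C1 + a^2)


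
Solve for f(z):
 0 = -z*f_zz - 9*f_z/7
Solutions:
 f(z) = C1 + C2/z^(2/7)


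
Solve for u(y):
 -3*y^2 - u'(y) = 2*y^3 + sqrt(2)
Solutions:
 u(y) = C1 - y^4/2 - y^3 - sqrt(2)*y


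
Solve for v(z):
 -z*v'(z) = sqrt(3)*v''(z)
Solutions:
 v(z) = C1 + C2*erf(sqrt(2)*3^(3/4)*z/6)


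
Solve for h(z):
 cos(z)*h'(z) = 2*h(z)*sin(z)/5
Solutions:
 h(z) = C1/cos(z)^(2/5)


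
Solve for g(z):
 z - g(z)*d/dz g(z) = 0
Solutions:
 g(z) = -sqrt(C1 + z^2)
 g(z) = sqrt(C1 + z^2)


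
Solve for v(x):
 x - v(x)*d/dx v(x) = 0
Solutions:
 v(x) = -sqrt(C1 + x^2)
 v(x) = sqrt(C1 + x^2)


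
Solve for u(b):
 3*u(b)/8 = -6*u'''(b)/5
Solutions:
 u(b) = C3*exp(-2^(2/3)*5^(1/3)*b/4) + (C1*sin(2^(2/3)*sqrt(3)*5^(1/3)*b/8) + C2*cos(2^(2/3)*sqrt(3)*5^(1/3)*b/8))*exp(2^(2/3)*5^(1/3)*b/8)


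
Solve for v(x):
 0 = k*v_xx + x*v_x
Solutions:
 v(x) = C1 + C2*sqrt(k)*erf(sqrt(2)*x*sqrt(1/k)/2)


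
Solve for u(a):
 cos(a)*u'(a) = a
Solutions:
 u(a) = C1 + Integral(a/cos(a), a)


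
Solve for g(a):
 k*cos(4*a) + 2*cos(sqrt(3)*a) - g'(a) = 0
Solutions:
 g(a) = C1 + k*sin(4*a)/4 + 2*sqrt(3)*sin(sqrt(3)*a)/3


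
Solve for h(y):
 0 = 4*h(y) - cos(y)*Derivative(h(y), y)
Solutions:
 h(y) = C1*(sin(y)^2 + 2*sin(y) + 1)/(sin(y)^2 - 2*sin(y) + 1)


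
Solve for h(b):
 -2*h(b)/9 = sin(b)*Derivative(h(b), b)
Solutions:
 h(b) = C1*(cos(b) + 1)^(1/9)/(cos(b) - 1)^(1/9)


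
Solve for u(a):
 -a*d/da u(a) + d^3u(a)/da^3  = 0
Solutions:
 u(a) = C1 + Integral(C2*airyai(a) + C3*airybi(a), a)


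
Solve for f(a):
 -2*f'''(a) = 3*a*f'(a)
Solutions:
 f(a) = C1 + Integral(C2*airyai(-2^(2/3)*3^(1/3)*a/2) + C3*airybi(-2^(2/3)*3^(1/3)*a/2), a)


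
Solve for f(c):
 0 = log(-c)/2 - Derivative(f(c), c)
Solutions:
 f(c) = C1 + c*log(-c)/2 - c/2


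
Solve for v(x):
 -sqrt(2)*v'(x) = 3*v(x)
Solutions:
 v(x) = C1*exp(-3*sqrt(2)*x/2)


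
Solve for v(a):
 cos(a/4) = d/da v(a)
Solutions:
 v(a) = C1 + 4*sin(a/4)


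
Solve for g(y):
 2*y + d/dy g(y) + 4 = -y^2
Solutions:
 g(y) = C1 - y^3/3 - y^2 - 4*y


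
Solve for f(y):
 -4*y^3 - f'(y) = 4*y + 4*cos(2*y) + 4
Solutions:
 f(y) = C1 - y^4 - 2*y^2 - 4*y - 2*sin(2*y)


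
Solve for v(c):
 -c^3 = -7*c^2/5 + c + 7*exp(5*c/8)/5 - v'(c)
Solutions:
 v(c) = C1 + c^4/4 - 7*c^3/15 + c^2/2 + 56*exp(5*c/8)/25


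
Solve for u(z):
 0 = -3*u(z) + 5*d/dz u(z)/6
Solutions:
 u(z) = C1*exp(18*z/5)


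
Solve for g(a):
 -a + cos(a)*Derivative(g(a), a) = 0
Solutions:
 g(a) = C1 + Integral(a/cos(a), a)


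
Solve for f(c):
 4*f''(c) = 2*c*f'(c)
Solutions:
 f(c) = C1 + C2*erfi(c/2)


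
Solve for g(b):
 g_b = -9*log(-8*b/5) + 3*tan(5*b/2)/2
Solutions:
 g(b) = C1 - 9*b*log(-b) - 27*b*log(2) + 9*b + 9*b*log(5) - 3*log(cos(5*b/2))/5


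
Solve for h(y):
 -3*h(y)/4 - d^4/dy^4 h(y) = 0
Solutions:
 h(y) = (C1*sin(3^(1/4)*y/2) + C2*cos(3^(1/4)*y/2))*exp(-3^(1/4)*y/2) + (C3*sin(3^(1/4)*y/2) + C4*cos(3^(1/4)*y/2))*exp(3^(1/4)*y/2)


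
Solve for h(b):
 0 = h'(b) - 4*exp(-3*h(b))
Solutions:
 h(b) = log(C1 + 12*b)/3
 h(b) = log((-3^(1/3) - 3^(5/6)*I)*(C1 + 4*b)^(1/3)/2)
 h(b) = log((-3^(1/3) + 3^(5/6)*I)*(C1 + 4*b)^(1/3)/2)


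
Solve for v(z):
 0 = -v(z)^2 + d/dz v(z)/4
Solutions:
 v(z) = -1/(C1 + 4*z)


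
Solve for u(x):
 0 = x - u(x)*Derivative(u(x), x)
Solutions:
 u(x) = -sqrt(C1 + x^2)
 u(x) = sqrt(C1 + x^2)


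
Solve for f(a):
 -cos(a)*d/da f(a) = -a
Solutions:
 f(a) = C1 + Integral(a/cos(a), a)


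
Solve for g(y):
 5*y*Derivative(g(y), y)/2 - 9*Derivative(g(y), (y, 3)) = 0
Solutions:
 g(y) = C1 + Integral(C2*airyai(60^(1/3)*y/6) + C3*airybi(60^(1/3)*y/6), y)


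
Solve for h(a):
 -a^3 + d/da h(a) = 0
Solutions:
 h(a) = C1 + a^4/4


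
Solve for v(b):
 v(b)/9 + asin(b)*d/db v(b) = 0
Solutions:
 v(b) = C1*exp(-Integral(1/asin(b), b)/9)


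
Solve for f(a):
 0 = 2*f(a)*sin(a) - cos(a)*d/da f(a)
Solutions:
 f(a) = C1/cos(a)^2


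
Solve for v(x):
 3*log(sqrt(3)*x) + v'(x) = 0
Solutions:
 v(x) = C1 - 3*x*log(x) - 3*x*log(3)/2 + 3*x


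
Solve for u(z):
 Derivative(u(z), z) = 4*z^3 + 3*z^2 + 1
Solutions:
 u(z) = C1 + z^4 + z^3 + z


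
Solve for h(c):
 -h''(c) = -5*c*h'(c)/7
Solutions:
 h(c) = C1 + C2*erfi(sqrt(70)*c/14)


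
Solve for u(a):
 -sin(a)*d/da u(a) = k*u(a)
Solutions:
 u(a) = C1*exp(k*(-log(cos(a) - 1) + log(cos(a) + 1))/2)


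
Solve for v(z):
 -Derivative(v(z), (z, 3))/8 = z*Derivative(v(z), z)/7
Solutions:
 v(z) = C1 + Integral(C2*airyai(-2*7^(2/3)*z/7) + C3*airybi(-2*7^(2/3)*z/7), z)


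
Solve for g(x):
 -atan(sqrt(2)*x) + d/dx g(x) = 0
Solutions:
 g(x) = C1 + x*atan(sqrt(2)*x) - sqrt(2)*log(2*x^2 + 1)/4


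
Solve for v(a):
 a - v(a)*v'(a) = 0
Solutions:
 v(a) = -sqrt(C1 + a^2)
 v(a) = sqrt(C1 + a^2)


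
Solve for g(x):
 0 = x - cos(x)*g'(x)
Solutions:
 g(x) = C1 + Integral(x/cos(x), x)


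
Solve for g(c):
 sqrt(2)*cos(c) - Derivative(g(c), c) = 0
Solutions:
 g(c) = C1 + sqrt(2)*sin(c)


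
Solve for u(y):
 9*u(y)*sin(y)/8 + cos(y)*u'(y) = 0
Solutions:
 u(y) = C1*cos(y)^(9/8)


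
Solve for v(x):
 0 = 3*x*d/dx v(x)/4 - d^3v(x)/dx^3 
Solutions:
 v(x) = C1 + Integral(C2*airyai(6^(1/3)*x/2) + C3*airybi(6^(1/3)*x/2), x)


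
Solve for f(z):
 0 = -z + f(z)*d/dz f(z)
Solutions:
 f(z) = -sqrt(C1 + z^2)
 f(z) = sqrt(C1 + z^2)


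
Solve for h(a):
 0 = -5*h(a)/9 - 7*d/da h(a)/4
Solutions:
 h(a) = C1*exp(-20*a/63)


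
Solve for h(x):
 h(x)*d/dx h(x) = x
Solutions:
 h(x) = -sqrt(C1 + x^2)
 h(x) = sqrt(C1 + x^2)


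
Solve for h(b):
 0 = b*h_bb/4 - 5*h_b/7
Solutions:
 h(b) = C1 + C2*b^(27/7)


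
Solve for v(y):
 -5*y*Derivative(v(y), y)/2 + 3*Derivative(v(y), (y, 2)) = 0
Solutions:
 v(y) = C1 + C2*erfi(sqrt(15)*y/6)


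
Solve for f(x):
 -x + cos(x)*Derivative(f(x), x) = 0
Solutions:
 f(x) = C1 + Integral(x/cos(x), x)


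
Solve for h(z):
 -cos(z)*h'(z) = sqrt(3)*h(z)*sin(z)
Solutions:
 h(z) = C1*cos(z)^(sqrt(3))


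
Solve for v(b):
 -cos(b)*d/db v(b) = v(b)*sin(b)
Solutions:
 v(b) = C1*cos(b)


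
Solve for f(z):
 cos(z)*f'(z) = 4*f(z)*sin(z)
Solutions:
 f(z) = C1/cos(z)^4


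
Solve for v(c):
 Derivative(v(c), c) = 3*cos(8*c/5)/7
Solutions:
 v(c) = C1 + 15*sin(8*c/5)/56


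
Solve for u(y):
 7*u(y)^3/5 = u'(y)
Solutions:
 u(y) = -sqrt(10)*sqrt(-1/(C1 + 7*y))/2
 u(y) = sqrt(10)*sqrt(-1/(C1 + 7*y))/2


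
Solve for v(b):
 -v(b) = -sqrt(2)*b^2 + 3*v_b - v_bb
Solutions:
 v(b) = C1*exp(b*(3 - sqrt(13))/2) + C2*exp(b*(3 + sqrt(13))/2) + sqrt(2)*b^2 - 6*sqrt(2)*b + 20*sqrt(2)


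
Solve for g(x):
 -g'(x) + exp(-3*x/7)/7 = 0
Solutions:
 g(x) = C1 - exp(-3*x/7)/3


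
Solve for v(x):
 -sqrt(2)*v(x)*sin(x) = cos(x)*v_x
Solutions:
 v(x) = C1*cos(x)^(sqrt(2))


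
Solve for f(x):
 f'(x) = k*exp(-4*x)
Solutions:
 f(x) = C1 - k*exp(-4*x)/4


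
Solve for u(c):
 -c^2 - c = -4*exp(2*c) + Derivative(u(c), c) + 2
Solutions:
 u(c) = C1 - c^3/3 - c^2/2 - 2*c + 2*exp(2*c)


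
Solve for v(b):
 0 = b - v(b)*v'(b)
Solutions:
 v(b) = -sqrt(C1 + b^2)
 v(b) = sqrt(C1 + b^2)


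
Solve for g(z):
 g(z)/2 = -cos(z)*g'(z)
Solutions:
 g(z) = C1*(sin(z) - 1)^(1/4)/(sin(z) + 1)^(1/4)


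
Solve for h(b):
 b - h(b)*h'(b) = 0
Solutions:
 h(b) = -sqrt(C1 + b^2)
 h(b) = sqrt(C1 + b^2)


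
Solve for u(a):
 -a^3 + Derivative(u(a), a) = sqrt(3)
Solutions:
 u(a) = C1 + a^4/4 + sqrt(3)*a


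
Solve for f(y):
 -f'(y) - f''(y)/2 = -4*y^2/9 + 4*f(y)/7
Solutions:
 f(y) = 7*y^2/9 - 49*y/18 + (C1*sin(sqrt(7)*y/7) + C2*cos(sqrt(7)*y/7))*exp(-y) + 245/72


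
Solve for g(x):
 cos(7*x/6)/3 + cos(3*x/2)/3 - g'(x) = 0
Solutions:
 g(x) = C1 + 2*sin(7*x/6)/7 + 2*sin(3*x/2)/9


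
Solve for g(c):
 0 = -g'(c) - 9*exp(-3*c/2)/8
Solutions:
 g(c) = C1 + 3*exp(-3*c/2)/4


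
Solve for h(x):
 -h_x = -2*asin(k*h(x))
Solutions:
 Integral(1/asin(_y*k), (_y, h(x))) = C1 + 2*x


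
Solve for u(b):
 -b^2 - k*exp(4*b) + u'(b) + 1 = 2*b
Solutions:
 u(b) = C1 + b^3/3 + b^2 - b + k*exp(4*b)/4


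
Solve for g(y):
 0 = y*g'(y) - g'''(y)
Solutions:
 g(y) = C1 + Integral(C2*airyai(y) + C3*airybi(y), y)


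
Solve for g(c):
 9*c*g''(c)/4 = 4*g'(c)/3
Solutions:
 g(c) = C1 + C2*c^(43/27)


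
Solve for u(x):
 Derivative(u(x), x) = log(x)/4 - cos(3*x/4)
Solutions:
 u(x) = C1 + x*log(x)/4 - x/4 - 4*sin(3*x/4)/3


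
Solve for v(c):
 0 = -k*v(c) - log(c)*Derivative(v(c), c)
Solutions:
 v(c) = C1*exp(-k*li(c))


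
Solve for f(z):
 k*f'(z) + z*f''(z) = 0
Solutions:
 f(z) = C1 + z^(1 - re(k))*(C2*sin(log(z)*Abs(im(k))) + C3*cos(log(z)*im(k)))


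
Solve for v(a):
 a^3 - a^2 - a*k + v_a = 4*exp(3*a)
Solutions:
 v(a) = C1 - a^4/4 + a^3/3 + a^2*k/2 + 4*exp(3*a)/3


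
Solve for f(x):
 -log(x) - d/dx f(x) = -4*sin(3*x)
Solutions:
 f(x) = C1 - x*log(x) + x - 4*cos(3*x)/3


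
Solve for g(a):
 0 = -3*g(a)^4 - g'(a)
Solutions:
 g(a) = (-3^(2/3) - 3*3^(1/6)*I)*(1/(C1 + 3*a))^(1/3)/6
 g(a) = (-3^(2/3) + 3*3^(1/6)*I)*(1/(C1 + 3*a))^(1/3)/6
 g(a) = (1/(C1 + 9*a))^(1/3)


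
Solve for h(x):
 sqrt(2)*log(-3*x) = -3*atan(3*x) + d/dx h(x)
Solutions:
 h(x) = C1 + sqrt(2)*x*(log(-x) - 1) + 3*x*atan(3*x) + sqrt(2)*x*log(3) - log(9*x^2 + 1)/2


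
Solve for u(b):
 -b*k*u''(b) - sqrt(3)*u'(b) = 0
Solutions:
 u(b) = C1 + b^(((re(k) - sqrt(3))*re(k) + im(k)^2)/(re(k)^2 + im(k)^2))*(C2*sin(sqrt(3)*log(b)*Abs(im(k))/(re(k)^2 + im(k)^2)) + C3*cos(sqrt(3)*log(b)*im(k)/(re(k)^2 + im(k)^2)))


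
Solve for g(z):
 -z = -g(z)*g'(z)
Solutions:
 g(z) = -sqrt(C1 + z^2)
 g(z) = sqrt(C1 + z^2)


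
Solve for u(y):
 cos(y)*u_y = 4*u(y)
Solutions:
 u(y) = C1*(sin(y)^2 + 2*sin(y) + 1)/(sin(y)^2 - 2*sin(y) + 1)


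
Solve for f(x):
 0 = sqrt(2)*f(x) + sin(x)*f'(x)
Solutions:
 f(x) = C1*(cos(x) + 1)^(sqrt(2)/2)/(cos(x) - 1)^(sqrt(2)/2)


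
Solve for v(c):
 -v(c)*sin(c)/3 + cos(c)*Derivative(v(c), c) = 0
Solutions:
 v(c) = C1/cos(c)^(1/3)


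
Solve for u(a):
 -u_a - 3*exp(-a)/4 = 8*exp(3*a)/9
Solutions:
 u(a) = C1 - 8*exp(3*a)/27 + 3*exp(-a)/4


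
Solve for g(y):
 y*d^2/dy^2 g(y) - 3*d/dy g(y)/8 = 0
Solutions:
 g(y) = C1 + C2*y^(11/8)


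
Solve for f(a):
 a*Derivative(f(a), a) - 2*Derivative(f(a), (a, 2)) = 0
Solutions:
 f(a) = C1 + C2*erfi(a/2)


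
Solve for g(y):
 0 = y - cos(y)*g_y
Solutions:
 g(y) = C1 + Integral(y/cos(y), y)


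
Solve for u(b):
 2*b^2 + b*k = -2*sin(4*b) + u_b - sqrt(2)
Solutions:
 u(b) = C1 + 2*b^3/3 + b^2*k/2 + sqrt(2)*b - cos(4*b)/2


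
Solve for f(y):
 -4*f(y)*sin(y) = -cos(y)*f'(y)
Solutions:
 f(y) = C1/cos(y)^4


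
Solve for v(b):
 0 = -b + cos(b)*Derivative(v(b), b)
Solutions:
 v(b) = C1 + Integral(b/cos(b), b)


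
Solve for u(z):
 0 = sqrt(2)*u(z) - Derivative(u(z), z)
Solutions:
 u(z) = C1*exp(sqrt(2)*z)


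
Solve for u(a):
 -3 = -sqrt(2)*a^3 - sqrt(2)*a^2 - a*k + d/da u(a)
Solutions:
 u(a) = C1 + sqrt(2)*a^4/4 + sqrt(2)*a^3/3 + a^2*k/2 - 3*a


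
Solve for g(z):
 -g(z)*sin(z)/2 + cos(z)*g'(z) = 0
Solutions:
 g(z) = C1/sqrt(cos(z))


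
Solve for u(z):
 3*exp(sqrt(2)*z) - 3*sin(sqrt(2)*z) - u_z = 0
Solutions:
 u(z) = C1 + 3*sqrt(2)*exp(sqrt(2)*z)/2 + 3*sqrt(2)*cos(sqrt(2)*z)/2


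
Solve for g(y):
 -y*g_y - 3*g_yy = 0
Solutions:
 g(y) = C1 + C2*erf(sqrt(6)*y/6)


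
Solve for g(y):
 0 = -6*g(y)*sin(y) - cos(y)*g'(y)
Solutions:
 g(y) = C1*cos(y)^6


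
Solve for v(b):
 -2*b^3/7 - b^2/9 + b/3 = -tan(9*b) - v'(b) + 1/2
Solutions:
 v(b) = C1 + b^4/14 + b^3/27 - b^2/6 + b/2 + log(cos(9*b))/9


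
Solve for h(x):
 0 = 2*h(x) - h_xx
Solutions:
 h(x) = C1*exp(-sqrt(2)*x) + C2*exp(sqrt(2)*x)


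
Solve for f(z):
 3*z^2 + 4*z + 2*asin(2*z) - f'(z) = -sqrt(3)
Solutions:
 f(z) = C1 + z^3 + 2*z^2 + 2*z*asin(2*z) + sqrt(3)*z + sqrt(1 - 4*z^2)


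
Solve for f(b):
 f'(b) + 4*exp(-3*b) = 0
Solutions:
 f(b) = C1 + 4*exp(-3*b)/3


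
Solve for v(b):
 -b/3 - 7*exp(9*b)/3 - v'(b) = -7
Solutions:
 v(b) = C1 - b^2/6 + 7*b - 7*exp(9*b)/27


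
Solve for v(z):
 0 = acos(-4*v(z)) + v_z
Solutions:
 Integral(1/acos(-4*_y), (_y, v(z))) = C1 - z


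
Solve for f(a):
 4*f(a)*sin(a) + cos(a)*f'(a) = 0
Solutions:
 f(a) = C1*cos(a)^4


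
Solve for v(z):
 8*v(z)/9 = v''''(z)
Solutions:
 v(z) = C1*exp(-2^(3/4)*sqrt(3)*z/3) + C2*exp(2^(3/4)*sqrt(3)*z/3) + C3*sin(2^(3/4)*sqrt(3)*z/3) + C4*cos(2^(3/4)*sqrt(3)*z/3)


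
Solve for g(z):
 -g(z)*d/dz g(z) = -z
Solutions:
 g(z) = -sqrt(C1 + z^2)
 g(z) = sqrt(C1 + z^2)


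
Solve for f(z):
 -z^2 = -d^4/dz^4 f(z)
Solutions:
 f(z) = C1 + C2*z + C3*z^2 + C4*z^3 + z^6/360


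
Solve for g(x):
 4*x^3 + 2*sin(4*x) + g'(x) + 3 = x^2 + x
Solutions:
 g(x) = C1 - x^4 + x^3/3 + x^2/2 - 3*x + cos(4*x)/2


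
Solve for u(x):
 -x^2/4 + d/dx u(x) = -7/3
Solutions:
 u(x) = C1 + x^3/12 - 7*x/3


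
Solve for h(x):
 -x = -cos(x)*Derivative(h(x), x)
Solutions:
 h(x) = C1 + Integral(x/cos(x), x)


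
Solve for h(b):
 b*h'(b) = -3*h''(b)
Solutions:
 h(b) = C1 + C2*erf(sqrt(6)*b/6)


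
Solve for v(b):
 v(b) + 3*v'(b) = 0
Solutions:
 v(b) = C1*exp(-b/3)


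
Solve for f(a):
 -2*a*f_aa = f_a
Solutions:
 f(a) = C1 + C2*sqrt(a)
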